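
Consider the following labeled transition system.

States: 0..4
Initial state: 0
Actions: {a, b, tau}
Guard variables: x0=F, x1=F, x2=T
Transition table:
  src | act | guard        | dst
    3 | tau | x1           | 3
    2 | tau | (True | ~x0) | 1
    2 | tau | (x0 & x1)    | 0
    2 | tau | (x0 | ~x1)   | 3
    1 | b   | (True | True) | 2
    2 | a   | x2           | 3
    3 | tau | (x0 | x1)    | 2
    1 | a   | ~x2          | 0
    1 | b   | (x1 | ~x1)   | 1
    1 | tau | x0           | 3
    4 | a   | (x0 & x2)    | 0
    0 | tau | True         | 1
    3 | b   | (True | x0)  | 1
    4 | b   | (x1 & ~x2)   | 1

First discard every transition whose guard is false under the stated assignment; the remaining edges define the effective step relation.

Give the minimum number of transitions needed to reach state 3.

Breadth-first toward 3:
  depth 0: {0}
  depth 1: {1}
  depth 2: {2}
  depth 3: {3}
3 enters at depth 3; path tau·b·a

Answer: 3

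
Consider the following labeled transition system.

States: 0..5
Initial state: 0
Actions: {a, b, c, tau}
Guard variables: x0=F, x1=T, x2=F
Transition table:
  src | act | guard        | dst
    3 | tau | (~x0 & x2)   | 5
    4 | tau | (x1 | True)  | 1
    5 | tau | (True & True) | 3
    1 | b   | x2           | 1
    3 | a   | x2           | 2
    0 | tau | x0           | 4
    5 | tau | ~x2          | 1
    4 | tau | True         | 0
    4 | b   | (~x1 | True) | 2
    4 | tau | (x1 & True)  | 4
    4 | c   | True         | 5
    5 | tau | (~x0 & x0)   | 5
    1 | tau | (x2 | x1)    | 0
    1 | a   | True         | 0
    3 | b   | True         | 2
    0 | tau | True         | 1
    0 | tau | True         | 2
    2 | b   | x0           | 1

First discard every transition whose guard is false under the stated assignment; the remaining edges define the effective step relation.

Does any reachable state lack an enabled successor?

Reachable = {0,1,2}
  0: tau→1  tau→2  [deg 2]
  1: a→0  tau→0  [deg 2]
  2: ∅  [no exit]
Path to 2: tau

Answer: DEADLOCK at state 2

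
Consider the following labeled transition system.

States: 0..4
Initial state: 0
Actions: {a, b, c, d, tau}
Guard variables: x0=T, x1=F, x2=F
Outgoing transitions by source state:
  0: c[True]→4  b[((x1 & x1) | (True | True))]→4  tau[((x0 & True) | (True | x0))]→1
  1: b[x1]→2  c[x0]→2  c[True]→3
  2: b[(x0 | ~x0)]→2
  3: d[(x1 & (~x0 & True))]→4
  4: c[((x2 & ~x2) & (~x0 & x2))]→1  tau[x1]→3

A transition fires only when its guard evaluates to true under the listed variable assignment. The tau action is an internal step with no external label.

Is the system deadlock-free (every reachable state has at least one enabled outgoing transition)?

Answer: DEADLOCK at state 3

Working:
R = {0,1,2,3,4}
  0: b→4  c→4  tau→1  [3 out]
  1: c→2  c→3  [2 out]
  2: b→2  [1 out]
  3: ∅  [no exit]
  4: ∅  [no exit]
Path to 3: tau·c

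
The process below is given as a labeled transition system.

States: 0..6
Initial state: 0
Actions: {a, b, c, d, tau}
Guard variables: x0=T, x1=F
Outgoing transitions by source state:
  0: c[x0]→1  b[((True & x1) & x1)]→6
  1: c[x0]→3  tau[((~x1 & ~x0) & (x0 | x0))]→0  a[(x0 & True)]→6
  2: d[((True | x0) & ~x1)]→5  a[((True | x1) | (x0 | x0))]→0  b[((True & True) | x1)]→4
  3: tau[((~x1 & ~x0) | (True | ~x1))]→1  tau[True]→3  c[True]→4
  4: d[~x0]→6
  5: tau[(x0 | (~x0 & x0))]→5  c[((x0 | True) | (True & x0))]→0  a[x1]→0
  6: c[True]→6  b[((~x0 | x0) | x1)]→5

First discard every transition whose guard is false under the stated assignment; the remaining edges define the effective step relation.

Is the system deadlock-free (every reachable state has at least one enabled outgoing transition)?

Reach set: {0,1,3,4,5,6}
  0: c→1  [deg 1]
  1: a→6  c→3  [deg 2]
  3: c→4  tau→1  tau→3  [deg 3]
  4: ∅  [deadlock]
  5: c→0  tau→5  [deg 2]
  6: b→5  c→6  [deg 2]
trace reaching 4: c·c·c

Answer: DEADLOCK at state 4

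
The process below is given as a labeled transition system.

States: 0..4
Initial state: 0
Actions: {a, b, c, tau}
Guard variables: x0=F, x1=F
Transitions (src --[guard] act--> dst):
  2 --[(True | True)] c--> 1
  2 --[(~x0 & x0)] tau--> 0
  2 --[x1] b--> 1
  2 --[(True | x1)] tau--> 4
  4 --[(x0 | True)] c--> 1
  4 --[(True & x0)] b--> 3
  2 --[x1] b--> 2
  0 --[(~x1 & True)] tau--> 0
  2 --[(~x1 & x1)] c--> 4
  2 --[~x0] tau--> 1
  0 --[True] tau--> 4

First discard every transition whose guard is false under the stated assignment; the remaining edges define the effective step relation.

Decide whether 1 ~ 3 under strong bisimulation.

Answer: BISIMILAR

Trace:
Compute ~ classes (split until stable):
  P[0] = {{0,1,2,3,4}}
  P[1] = {{0},{1,3},{2},{4}}
4 equivalence class(es) (converged in 2)
1∈{1,3}, 3∈{1,3}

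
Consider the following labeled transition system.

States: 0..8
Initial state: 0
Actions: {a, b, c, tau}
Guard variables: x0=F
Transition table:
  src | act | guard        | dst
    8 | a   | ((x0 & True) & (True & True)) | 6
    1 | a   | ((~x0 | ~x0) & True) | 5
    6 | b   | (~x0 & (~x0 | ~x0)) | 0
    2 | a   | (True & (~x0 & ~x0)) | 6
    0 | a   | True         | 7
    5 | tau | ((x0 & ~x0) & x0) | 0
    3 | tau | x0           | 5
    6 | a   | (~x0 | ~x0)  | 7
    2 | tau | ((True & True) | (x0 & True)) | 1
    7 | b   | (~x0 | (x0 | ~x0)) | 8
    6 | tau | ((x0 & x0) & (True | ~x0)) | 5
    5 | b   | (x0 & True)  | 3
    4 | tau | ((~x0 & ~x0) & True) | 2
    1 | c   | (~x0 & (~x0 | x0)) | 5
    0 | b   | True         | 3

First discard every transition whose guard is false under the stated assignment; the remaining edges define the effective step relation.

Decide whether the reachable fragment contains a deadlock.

Answer: DEADLOCK at state 3

Working:
Reachable = {0,3,7,8}
  0: a→7  b→3  [deg 2]
  3: ∅  [STUCK]
  7: b→8  [deg 1]
  8: ∅  [STUCK]
trace reaching 3: b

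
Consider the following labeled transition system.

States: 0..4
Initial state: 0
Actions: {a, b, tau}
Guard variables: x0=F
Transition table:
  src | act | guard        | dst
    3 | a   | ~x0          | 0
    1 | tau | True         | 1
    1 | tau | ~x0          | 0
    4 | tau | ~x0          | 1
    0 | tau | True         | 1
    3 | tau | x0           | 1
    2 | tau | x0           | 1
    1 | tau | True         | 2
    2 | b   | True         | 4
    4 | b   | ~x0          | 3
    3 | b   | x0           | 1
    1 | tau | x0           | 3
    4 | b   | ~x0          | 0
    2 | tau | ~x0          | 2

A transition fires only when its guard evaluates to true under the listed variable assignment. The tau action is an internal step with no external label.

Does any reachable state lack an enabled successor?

Reachable = {0,1,2,3,4}
  0: tau→1  [1 out]
  1: tau→0  tau→1  tau→2  [3 out]
  2: b→4  tau→2  [2 out]
  3: a→0  [1 out]
  4: b→0  b→3  tau→1  [3 out]

Answer: DEADLOCK-FREE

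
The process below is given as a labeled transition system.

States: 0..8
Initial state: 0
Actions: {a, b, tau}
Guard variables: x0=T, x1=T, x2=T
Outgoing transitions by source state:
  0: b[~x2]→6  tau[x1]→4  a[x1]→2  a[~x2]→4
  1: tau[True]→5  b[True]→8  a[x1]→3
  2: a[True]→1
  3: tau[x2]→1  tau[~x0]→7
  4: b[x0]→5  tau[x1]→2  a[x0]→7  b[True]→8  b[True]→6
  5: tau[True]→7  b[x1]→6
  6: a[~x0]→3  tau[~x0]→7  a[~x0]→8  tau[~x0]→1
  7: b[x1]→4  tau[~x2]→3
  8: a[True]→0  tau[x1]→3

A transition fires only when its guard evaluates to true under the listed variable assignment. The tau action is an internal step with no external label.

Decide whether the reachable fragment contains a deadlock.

Answer: DEADLOCK at state 6

Analysis:
Reachable = {0,1,2,3,4,5,6,7,8}
  0: a→2  tau→4  [2 out]
  1: a→3  b→8  tau→5  [3 out]
  2: a→1  [1 out]
  3: tau→1  [1 out]
  4: a→7  b→5  b→6  b→8  tau→2  [5 out]
  5: b→6  tau→7  [2 out]
  6: ∅  [deadlock]
  7: b→4  [1 out]
  8: a→0  tau→3  [2 out]
witness 6: tau·b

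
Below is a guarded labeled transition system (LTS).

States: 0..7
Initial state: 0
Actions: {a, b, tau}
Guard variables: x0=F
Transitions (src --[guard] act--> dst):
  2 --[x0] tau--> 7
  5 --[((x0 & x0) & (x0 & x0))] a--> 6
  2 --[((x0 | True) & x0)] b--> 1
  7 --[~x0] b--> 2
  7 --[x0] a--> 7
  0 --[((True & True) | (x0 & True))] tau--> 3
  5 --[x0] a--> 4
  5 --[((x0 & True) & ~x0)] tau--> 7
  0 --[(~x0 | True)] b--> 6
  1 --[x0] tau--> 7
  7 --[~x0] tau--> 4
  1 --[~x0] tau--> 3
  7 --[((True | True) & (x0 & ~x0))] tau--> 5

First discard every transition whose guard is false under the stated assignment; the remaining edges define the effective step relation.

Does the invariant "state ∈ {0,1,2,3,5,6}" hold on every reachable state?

Answer: INVARIANT HOLDS

Trace:
Allowed set {0,1,2,3,5,6}
R = {0,3,6}
  0: ✓
  3: ✓
  6: ✓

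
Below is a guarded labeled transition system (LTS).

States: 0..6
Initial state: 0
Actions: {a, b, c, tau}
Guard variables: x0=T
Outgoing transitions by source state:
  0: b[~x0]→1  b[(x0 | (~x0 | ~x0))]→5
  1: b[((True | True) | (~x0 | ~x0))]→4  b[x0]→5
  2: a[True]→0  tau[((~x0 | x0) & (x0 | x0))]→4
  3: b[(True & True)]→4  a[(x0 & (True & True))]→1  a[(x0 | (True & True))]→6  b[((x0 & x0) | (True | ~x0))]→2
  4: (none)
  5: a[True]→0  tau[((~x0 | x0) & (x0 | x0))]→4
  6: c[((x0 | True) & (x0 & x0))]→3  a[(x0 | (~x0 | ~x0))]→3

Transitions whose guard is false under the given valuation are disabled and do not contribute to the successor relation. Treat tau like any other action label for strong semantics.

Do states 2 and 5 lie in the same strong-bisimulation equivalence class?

Compute ~ classes (split until stable):
  round 0: {{0,1,2,3,4,5,6}}
  round 1: {{0,1},{2,5},{3},{4},{6}}
  round 2: {{0},{1},{2,5},{3},{4},{6}}
stable after 3 split(s): 6 block(s)
class of 2: {2,5}; class of 5: {2,5}

Answer: BISIMILAR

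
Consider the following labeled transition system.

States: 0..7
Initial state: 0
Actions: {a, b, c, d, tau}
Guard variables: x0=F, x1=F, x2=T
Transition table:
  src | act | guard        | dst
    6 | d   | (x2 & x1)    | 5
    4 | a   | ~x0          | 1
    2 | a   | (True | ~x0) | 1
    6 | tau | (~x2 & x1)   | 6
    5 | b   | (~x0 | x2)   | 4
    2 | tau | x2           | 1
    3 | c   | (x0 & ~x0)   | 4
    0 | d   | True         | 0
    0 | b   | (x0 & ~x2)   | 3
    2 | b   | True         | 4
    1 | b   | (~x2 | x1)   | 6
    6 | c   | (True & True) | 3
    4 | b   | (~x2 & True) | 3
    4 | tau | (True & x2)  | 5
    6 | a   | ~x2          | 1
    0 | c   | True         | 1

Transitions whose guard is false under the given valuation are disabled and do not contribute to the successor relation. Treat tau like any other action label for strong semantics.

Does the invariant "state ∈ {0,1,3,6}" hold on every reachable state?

Allowed set {0,1,3,6}
R = {0,1}
  0: ✓
  1: ✓

Answer: INVARIANT HOLDS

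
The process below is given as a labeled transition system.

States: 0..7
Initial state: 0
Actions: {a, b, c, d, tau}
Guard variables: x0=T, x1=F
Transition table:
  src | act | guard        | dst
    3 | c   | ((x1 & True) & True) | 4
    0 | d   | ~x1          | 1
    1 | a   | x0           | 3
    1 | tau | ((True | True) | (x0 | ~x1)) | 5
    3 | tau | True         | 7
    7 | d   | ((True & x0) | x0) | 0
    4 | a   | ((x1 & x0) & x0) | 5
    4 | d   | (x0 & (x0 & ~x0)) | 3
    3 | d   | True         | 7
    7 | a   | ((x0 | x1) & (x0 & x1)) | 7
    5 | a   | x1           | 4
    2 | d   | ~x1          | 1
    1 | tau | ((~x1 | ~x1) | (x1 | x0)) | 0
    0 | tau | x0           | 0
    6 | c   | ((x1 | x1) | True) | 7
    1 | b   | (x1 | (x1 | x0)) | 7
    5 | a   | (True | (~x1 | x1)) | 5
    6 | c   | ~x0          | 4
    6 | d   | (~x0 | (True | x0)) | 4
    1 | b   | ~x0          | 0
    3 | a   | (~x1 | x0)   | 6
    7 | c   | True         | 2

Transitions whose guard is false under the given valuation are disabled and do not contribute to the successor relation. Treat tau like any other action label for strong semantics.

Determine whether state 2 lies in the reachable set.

Answer: REACHABLE

Trace:
After dropping false guards: 15 live edges.
depth 0: {0}
depth 1: {1}  cumulative {0,1}
depth 2: {3,5,7}  cumulative {0,1,3,5,7}
depth 3: {2,6}  cumulative {0,1,2,3,5,6,7}
depth 4: {4}  cumulative {0,1,2,3,4,5,6,7}
Reach set: {0,1,2,3,4,5,6,7}
witness 2: d·b·c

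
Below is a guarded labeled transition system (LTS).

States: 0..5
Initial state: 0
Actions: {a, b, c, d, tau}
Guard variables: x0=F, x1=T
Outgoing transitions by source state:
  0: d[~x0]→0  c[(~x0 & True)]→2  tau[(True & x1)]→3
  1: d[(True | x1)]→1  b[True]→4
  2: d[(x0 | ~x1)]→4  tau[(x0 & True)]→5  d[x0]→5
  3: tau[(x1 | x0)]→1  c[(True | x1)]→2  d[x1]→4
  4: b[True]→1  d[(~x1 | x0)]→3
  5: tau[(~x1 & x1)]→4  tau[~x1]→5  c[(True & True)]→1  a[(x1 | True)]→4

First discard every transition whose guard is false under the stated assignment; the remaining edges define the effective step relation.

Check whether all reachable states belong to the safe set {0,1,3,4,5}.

Safe = {0,1,3,4,5}
R = {0,1,2,3,4}
  0: ok
  1: ok
  2: VIOLATES
  3: ok
  4: ok
counterexample path to 2: c

Answer: INVARIANT VIOLATED at state 2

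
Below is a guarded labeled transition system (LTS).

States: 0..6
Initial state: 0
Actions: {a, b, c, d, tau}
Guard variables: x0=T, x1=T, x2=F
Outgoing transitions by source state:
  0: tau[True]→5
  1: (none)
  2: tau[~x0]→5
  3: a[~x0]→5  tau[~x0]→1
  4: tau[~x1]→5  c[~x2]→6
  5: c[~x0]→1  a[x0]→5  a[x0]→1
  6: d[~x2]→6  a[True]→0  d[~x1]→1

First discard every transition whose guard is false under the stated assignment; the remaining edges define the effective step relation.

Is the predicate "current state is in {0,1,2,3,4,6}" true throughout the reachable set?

Inv-set: {0,1,2,3,4,6}
R = {0,1,5}
  0: safe
  1: safe
  5: outside
counterexample path to 5: tau

Answer: INVARIANT VIOLATED at state 5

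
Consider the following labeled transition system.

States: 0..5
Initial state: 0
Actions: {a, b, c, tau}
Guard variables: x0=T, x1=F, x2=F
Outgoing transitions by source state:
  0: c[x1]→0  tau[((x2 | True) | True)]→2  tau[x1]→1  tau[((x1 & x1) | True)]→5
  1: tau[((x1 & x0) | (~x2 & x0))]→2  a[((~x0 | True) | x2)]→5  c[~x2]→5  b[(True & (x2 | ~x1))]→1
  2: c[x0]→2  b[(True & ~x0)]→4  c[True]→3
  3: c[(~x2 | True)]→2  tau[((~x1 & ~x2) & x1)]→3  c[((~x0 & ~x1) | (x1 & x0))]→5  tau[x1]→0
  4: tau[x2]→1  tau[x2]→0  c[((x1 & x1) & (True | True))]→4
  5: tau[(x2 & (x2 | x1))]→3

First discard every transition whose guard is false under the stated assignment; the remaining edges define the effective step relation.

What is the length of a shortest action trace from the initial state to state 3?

BFS to 3:
  Layer 0: {0}
  Layer 1: {2,5}
  Layer 2: {3}
depth(3)=2, e.g. tau·c

Answer: 2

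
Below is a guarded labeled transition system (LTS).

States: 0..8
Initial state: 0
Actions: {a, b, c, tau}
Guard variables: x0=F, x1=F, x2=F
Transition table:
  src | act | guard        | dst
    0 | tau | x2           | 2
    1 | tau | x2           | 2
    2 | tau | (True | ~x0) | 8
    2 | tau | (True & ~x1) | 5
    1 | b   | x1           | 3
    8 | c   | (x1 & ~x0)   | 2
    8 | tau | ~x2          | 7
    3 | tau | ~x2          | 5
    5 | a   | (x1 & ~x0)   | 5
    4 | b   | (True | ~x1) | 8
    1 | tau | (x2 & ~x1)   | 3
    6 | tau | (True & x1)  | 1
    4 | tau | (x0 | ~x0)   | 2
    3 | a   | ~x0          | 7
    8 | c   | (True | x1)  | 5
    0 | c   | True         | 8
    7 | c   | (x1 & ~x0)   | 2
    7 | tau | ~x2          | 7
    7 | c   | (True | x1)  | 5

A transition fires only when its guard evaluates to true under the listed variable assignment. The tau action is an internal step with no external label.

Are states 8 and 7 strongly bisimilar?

Answer: BISIMILAR

Trace:
Compute ~ classes (split until stable):
  π0 = {{0,1,2,3,4,5,6,7,8}}
  π1 = {{0},{1,5,6},{2},{3},{4},{7,8}}
stable after 2 split(s): 6 block(s)
[8]={7,8}  [7]={7,8}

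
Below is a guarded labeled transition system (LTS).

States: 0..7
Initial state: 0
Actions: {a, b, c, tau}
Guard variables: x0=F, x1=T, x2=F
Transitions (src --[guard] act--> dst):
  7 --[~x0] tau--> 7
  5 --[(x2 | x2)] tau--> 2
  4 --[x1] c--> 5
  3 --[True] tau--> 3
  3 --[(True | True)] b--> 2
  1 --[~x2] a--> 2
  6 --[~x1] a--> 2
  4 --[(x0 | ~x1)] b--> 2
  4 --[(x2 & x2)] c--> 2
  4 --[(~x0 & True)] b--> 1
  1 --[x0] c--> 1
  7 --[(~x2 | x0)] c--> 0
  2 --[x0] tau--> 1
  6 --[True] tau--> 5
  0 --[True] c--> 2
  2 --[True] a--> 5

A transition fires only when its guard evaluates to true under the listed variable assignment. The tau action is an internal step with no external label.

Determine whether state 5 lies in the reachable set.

Guard filter leaves 10 enabled edge(s).
depth 0: {0}
depth 1: {2}  cumulative {0,2}
depth 2: {5}  cumulative {0,2,5}
Reachable = {0,2,5}
Path to 5: c·a

Answer: REACHABLE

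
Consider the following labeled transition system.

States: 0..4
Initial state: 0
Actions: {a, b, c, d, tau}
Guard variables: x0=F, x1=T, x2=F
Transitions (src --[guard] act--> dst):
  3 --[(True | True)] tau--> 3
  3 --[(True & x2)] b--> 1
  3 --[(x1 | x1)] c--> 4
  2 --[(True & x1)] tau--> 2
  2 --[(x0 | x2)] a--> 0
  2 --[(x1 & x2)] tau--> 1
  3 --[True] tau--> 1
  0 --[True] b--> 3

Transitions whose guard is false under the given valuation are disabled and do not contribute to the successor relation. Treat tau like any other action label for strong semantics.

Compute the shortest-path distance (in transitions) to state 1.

Answer: 2

Analysis:
BFS to 1:
  L0 = {0}
  L1 = {3}
  L2 = {1,4}
depth(1)=2, e.g. b·tau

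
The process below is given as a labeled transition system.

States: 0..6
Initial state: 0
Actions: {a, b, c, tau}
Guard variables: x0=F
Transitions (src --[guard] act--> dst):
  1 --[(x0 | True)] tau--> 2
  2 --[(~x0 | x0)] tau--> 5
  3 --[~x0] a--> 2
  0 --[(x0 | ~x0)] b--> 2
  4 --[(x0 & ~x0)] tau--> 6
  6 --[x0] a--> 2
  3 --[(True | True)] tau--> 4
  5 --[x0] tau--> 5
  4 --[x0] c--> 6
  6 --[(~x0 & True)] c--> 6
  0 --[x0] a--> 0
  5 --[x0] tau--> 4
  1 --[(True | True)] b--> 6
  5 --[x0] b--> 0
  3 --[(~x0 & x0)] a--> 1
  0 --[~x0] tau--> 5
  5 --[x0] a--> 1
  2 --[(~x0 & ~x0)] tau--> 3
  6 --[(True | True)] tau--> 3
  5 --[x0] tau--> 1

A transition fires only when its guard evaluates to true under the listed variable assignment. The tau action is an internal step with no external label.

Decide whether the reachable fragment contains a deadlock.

Answer: DEADLOCK at state 4

Analysis:
Reach set: {0,2,3,4,5}
  0: b→2  tau→5  [2 exit(s)]
  2: tau→3  tau→5  [2 exit(s)]
  3: a→2  tau→4  [2 exit(s)]
  4: ∅  [STUCK]
  5: ∅  [STUCK]
Path to 4: b·tau·tau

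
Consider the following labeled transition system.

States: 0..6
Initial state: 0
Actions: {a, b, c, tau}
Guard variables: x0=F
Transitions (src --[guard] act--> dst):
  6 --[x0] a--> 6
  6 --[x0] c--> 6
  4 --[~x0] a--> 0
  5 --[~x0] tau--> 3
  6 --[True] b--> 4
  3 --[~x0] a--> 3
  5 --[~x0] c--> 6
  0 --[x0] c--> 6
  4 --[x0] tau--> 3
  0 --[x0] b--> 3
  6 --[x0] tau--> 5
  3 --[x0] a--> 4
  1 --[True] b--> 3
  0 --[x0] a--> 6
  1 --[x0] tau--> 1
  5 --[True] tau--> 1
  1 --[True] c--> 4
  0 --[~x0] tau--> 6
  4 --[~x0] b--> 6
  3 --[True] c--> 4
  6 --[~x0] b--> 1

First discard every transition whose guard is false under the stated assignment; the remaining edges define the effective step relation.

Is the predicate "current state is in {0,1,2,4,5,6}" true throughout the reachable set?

Safe = {0,1,2,4,5,6}
R = {0,1,3,4,6}
  0: ✓
  1: ✓
  3: outside
  4: ✓
  6: ✓
witness against invariant: tau·b·b → 3

Answer: INVARIANT VIOLATED at state 3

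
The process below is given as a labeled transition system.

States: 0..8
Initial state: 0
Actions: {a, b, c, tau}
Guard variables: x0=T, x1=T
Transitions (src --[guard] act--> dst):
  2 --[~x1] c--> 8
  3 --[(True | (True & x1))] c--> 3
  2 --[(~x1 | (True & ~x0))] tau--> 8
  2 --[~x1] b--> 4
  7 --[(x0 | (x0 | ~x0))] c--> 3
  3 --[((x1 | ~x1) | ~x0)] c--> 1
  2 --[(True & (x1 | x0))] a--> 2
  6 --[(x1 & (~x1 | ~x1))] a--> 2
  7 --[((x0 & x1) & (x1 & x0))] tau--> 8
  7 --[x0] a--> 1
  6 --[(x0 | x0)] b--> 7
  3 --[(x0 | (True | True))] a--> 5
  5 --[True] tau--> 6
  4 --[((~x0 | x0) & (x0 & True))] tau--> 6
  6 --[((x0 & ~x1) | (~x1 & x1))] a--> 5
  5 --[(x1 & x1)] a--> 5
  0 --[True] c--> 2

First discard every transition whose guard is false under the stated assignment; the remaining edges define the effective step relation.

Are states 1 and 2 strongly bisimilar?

Bisimulation quotient by refinement:
  round 0: {{0,1,2,3,4,5,6,7,8}}
  round 1: {{0},{1,8},{2},{3},{4},{5},{6},{7}}
8 equivalence class(es) (converged in 2)
1∈{1,8}, 2∈{2}

Answer: NOT BISIMILAR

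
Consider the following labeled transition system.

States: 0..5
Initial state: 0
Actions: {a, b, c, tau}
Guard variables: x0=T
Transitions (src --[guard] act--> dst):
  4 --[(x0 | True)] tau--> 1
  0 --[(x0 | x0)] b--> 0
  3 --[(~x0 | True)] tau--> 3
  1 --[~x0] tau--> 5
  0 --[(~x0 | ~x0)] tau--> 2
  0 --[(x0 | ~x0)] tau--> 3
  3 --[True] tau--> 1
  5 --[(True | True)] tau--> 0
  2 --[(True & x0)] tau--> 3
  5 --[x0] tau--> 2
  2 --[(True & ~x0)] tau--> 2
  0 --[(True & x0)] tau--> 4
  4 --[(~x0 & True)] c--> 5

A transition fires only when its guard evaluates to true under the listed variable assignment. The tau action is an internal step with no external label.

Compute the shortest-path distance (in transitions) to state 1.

Breadth-first toward 1:
  L0 = {0}
  L1 = {3,4}
  L2 = {1}
depth(1)=2, e.g. tau·tau

Answer: 2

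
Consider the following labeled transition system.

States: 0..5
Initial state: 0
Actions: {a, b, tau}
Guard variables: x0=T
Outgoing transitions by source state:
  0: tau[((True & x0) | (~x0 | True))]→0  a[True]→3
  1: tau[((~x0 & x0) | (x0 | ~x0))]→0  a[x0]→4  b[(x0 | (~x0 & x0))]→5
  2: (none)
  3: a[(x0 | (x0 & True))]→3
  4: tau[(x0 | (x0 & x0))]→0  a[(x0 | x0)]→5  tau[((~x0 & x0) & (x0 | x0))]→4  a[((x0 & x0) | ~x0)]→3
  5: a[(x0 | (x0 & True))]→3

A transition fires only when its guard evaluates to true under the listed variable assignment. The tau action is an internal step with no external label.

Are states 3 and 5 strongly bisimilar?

Bisimulation quotient by refinement:
  P[0] = {{0,1,2,3,4,5}}
  P[1] = {{0,4},{1},{2},{3,5}}
stable after 2 split(s): 4 block(s)
[3]={3,5}  [5]={3,5}

Answer: BISIMILAR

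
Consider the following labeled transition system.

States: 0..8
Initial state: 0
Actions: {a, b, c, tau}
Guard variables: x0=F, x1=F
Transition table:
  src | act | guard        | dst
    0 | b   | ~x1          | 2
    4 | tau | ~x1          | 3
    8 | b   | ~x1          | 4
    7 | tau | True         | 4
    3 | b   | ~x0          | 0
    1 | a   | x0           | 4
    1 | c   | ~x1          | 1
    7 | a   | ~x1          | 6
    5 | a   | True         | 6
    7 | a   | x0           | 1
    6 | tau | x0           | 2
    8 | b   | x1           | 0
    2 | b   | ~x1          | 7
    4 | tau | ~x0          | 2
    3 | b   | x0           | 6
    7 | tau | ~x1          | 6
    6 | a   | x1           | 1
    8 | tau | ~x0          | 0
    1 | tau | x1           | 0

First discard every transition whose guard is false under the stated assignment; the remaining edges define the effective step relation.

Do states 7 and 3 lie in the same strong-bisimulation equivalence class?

Compute ~ classes (split until stable):
  π0 = {{0,1,2,3,4,5,6,7,8}}
  π1 = {{0,2,3},{1},{4},{5},{6},{7},{8}}
  π2 = {{0,3},{1},{2},{4},{5},{6},{7},{8}}
  π3 = {{0},{1},{2},{3},{4},{5},{6},{7},{8}}
Fixed point at round 4; 9 class(es).
[7]={7}  [3]={3}

Answer: NOT BISIMILAR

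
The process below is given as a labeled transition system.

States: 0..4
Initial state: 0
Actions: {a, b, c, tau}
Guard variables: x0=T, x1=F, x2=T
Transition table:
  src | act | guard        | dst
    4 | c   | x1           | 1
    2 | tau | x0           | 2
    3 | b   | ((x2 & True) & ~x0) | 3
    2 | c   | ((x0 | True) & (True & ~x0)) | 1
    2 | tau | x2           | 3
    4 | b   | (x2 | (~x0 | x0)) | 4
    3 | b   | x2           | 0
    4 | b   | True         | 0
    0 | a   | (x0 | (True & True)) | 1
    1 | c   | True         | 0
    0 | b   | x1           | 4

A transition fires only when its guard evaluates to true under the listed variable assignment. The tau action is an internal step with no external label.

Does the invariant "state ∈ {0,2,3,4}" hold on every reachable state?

Inv-set: {0,2,3,4}
R = {0,1}
  0: ✓
  1: VIOLATES
witness against invariant: a → 1

Answer: INVARIANT VIOLATED at state 1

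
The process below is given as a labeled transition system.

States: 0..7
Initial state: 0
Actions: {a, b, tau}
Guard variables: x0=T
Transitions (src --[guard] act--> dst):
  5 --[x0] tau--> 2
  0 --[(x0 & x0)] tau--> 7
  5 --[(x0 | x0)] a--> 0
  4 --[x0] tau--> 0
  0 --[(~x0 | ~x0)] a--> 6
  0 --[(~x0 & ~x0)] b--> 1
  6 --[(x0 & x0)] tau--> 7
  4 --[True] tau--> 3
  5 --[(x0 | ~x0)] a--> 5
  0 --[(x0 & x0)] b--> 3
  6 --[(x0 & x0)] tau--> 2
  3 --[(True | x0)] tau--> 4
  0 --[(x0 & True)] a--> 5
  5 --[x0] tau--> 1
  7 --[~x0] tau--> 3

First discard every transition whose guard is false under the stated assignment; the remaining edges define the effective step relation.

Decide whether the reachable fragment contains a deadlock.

Answer: DEADLOCK at state 1

Working:
R = {0,1,2,3,4,5,7}
  0: a→5  b→3  tau→7  [3 exit(s)]
  1: ∅  [STUCK]
  2: ∅  [STUCK]
  3: tau→4  [1 exit(s)]
  4: tau→0  tau→3  [2 exit(s)]
  5: a→0  a→5  tau→1  tau→2  [4 exit(s)]
  7: ∅  [STUCK]
Path to 1: a·tau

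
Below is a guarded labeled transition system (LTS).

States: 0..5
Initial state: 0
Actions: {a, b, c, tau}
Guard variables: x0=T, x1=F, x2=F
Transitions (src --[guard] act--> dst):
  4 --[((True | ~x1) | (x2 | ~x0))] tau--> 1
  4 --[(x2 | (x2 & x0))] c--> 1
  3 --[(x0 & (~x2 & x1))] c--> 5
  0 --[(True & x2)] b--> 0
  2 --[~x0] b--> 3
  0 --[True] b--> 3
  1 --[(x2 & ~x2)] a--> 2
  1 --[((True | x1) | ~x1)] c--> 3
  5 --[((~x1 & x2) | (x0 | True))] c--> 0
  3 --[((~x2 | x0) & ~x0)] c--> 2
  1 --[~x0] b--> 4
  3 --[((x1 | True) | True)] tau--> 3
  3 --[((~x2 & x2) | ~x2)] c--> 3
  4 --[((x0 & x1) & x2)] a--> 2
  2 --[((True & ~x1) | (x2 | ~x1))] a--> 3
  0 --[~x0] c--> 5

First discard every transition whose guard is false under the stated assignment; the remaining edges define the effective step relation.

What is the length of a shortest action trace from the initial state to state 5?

Breadth-first toward 5:
  depth 0: {0}
  depth 1: {3}
5 never appears.

Answer: UNREACHABLE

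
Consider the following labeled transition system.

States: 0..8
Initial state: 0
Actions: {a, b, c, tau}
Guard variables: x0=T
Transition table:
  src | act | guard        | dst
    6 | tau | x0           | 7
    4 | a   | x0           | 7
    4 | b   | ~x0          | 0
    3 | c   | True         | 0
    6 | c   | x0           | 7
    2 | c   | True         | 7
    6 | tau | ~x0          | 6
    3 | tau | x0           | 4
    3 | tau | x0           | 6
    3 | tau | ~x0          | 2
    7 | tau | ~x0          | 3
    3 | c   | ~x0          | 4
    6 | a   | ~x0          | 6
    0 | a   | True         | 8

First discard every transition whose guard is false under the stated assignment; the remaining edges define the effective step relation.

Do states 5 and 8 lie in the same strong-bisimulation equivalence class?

Bisimulation quotient by refinement:
  π0 = {{0,1,2,3,4,5,6,7,8}}
  π1 = {{0,4},{1,5,7,8},{2},{3,6}}
  π2 = {{0,4},{1,5,7,8},{2},{3},{6}}
Fixed point at round 3; 5 class(es).
[5]={1,5,7,8}  [8]={1,5,7,8}

Answer: BISIMILAR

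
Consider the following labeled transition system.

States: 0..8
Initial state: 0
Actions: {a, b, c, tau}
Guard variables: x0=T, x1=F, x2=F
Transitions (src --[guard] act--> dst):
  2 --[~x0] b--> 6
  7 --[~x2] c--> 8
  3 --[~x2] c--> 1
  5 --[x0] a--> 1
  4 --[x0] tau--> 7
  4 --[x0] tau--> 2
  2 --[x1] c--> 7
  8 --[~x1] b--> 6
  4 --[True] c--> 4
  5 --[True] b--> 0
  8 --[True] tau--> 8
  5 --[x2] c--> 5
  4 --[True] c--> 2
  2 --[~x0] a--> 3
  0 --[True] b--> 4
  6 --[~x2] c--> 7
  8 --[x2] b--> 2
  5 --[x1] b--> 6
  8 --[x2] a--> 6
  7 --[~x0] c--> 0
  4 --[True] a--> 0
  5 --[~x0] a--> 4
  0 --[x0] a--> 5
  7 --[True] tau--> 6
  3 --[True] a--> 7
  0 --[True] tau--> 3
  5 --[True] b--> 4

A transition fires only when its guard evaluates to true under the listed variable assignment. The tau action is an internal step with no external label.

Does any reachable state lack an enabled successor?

Reachable = {0,1,2,3,4,5,6,7,8}
  0: a→5  b→4  tau→3  [deg 3]
  1: ∅  [deadlock]
  2: ∅  [deadlock]
  3: a→7  c→1  [deg 2]
  4: a→0  c→2  c→4  tau→2  tau→7  [deg 5]
  5: a→1  b→0  b→4  [deg 3]
  6: c→7  [deg 1]
  7: c→8  tau→6  [deg 2]
  8: b→6  tau→8  [deg 2]
witness 1: a·a

Answer: DEADLOCK at state 1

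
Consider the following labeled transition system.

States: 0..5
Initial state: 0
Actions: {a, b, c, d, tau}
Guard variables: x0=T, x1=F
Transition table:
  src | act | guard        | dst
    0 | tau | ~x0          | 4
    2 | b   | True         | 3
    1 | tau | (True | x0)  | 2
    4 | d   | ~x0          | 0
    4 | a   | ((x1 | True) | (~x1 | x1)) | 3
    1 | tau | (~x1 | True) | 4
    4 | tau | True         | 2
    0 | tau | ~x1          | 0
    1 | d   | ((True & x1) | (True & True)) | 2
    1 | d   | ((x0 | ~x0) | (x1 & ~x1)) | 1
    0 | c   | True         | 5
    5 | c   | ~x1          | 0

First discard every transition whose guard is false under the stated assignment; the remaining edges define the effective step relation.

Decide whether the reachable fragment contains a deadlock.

Answer: DEADLOCK-FREE

Analysis:
R = {0,5}
  0: c→5  tau→0  [deg 2]
  5: c→0  [deg 1]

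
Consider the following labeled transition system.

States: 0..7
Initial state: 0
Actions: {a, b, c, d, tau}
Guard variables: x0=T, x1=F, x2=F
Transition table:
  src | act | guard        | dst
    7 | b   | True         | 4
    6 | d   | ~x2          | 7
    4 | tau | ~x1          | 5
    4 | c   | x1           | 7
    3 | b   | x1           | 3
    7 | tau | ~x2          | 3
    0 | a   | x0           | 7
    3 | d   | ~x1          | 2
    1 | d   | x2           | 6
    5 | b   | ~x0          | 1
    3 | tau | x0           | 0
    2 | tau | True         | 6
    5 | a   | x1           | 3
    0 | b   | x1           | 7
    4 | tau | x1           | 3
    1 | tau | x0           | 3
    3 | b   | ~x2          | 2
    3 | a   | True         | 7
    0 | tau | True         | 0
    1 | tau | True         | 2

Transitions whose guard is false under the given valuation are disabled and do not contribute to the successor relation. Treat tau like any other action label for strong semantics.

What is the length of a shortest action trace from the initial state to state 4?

Answer: 2

Working:
Layered search for 4:
  Layer 0: {0}
  Layer 1: {7}
  Layer 2: {3,4}
4 enters at depth 2; path a·b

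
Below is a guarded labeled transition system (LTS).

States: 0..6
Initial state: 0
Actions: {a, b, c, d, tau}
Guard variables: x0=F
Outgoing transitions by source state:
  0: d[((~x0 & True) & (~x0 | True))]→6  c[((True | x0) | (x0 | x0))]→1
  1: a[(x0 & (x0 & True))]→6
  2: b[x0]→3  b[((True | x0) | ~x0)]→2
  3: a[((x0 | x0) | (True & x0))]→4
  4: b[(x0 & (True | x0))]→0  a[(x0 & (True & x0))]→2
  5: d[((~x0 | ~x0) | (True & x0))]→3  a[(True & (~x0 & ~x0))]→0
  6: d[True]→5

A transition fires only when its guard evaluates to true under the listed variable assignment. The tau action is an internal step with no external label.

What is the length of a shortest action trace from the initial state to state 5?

Answer: 2

Analysis:
Breadth-first toward 5:
  Layer 0: {0}
  Layer 1: {1,6}
  Layer 2: {5}
first hit 5 at d=2 via d·d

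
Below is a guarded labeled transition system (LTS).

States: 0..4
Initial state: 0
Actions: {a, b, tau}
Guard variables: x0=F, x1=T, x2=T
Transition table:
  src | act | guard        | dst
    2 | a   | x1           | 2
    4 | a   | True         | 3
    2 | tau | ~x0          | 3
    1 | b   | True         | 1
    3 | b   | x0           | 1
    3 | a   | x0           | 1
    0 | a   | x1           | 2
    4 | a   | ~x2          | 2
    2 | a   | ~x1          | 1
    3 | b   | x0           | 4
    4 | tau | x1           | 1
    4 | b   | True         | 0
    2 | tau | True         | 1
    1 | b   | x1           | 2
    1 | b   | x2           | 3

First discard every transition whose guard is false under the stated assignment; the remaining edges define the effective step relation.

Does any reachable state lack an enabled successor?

R = {0,1,2,3}
  0: a→2  [1 out]
  1: b→1  b→2  b→3  [3 out]
  2: a→2  tau→1  tau→3  [3 out]
  3: ∅  [STUCK]
witness 3: a·tau

Answer: DEADLOCK at state 3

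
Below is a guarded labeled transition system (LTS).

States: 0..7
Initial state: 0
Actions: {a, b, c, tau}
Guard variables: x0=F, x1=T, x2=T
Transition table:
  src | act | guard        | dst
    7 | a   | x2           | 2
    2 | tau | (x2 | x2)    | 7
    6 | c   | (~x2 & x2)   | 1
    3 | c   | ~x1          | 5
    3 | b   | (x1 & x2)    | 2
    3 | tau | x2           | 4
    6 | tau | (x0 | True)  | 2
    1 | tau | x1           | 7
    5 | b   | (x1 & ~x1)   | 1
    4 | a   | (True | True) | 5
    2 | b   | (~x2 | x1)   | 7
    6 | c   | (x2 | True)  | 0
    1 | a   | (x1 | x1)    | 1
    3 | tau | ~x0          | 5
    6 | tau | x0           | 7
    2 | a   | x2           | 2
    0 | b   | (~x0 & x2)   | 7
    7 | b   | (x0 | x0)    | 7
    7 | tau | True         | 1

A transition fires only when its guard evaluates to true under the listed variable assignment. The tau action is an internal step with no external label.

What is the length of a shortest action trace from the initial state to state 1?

Answer: 2

Trace:
Breadth-first toward 1:
  L0 = {0}
  L1 = {7}
  L2 = {1,2}
first hit 1 at d=2 via b·tau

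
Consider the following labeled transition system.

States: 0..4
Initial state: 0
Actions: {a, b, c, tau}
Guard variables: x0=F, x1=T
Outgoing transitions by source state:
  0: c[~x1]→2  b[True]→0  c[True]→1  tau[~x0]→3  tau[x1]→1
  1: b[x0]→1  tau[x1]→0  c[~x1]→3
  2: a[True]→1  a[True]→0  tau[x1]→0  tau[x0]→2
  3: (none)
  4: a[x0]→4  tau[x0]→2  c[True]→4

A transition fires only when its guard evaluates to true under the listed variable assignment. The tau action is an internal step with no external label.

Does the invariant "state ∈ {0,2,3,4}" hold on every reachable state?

Answer: INVARIANT VIOLATED at state 1

Working:
Allowed set {0,2,3,4}
R = {0,1,3}
  0: safe
  1: outside
  3: safe
counterexample path to 1: c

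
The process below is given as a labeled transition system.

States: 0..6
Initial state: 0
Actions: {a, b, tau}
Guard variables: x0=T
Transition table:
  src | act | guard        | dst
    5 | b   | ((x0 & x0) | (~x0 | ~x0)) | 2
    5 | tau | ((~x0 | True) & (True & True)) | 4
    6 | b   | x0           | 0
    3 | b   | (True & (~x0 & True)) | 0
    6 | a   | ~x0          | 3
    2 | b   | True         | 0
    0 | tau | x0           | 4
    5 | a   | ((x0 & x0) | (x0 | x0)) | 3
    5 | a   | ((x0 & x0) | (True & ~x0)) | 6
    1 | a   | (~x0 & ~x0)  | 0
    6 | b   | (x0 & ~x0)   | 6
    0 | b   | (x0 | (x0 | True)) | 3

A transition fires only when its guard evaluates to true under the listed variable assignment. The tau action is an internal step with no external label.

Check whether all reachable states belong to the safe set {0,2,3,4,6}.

Inv-set: {0,2,3,4,6}
Reach set: {0,3,4}
  0: ✓
  3: ✓
  4: ✓

Answer: INVARIANT HOLDS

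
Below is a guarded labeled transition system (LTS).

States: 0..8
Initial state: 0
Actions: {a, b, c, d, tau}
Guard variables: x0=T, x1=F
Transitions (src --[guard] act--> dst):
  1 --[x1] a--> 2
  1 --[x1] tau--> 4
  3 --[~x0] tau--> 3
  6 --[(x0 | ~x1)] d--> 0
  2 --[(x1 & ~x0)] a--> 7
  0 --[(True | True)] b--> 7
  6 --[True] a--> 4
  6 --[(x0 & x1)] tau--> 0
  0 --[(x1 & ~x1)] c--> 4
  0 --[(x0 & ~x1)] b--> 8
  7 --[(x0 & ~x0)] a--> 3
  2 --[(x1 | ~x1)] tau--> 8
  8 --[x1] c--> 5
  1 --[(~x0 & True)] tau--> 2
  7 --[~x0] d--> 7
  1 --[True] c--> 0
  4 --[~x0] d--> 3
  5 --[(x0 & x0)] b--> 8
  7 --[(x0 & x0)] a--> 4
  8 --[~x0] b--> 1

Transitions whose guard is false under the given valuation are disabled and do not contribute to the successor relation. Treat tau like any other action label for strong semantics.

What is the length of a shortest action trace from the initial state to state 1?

Breadth-first toward 1:
  L0 = {0}
  L1 = {7,8}
  L2 = {4}
1 never appears.

Answer: UNREACHABLE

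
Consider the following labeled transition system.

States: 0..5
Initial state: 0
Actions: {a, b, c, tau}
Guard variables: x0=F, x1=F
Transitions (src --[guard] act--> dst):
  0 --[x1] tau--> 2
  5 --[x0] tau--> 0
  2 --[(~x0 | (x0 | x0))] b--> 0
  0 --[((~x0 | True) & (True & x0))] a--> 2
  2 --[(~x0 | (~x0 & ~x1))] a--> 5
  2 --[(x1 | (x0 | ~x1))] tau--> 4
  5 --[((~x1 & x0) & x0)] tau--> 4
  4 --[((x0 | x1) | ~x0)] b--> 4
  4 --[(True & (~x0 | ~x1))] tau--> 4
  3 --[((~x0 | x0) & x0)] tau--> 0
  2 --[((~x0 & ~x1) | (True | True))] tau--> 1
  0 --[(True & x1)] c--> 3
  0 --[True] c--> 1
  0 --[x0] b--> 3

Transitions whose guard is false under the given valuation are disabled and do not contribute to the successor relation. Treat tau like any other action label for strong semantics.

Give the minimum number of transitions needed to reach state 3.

BFS to 3:
  Layer 0: {0}
  Layer 1: {1}
3 never appears.

Answer: UNREACHABLE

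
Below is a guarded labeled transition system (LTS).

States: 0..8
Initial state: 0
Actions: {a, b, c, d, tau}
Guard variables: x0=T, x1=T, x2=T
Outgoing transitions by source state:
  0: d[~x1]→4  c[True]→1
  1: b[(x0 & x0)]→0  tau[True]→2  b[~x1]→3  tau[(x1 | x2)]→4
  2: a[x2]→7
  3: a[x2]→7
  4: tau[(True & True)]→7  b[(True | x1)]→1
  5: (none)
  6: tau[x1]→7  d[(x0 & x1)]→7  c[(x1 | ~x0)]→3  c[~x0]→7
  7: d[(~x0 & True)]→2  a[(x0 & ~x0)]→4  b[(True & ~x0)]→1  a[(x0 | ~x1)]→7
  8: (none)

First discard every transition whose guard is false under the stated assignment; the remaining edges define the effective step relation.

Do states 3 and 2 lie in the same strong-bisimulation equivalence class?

Answer: BISIMILAR

Analysis:
Compute ~ classes (split until stable):
  round 0: {{0,1,2,3,4,5,6,7,8}}
  round 1: {{0},{1,4},{2,3,7},{5,8},{6}}
  round 2: {{0},{1},{2,3,7},{4},{5,8},{6}}
6 equivalence class(es) (converged in 3)
class of 3: {2,3,7}; class of 2: {2,3,7}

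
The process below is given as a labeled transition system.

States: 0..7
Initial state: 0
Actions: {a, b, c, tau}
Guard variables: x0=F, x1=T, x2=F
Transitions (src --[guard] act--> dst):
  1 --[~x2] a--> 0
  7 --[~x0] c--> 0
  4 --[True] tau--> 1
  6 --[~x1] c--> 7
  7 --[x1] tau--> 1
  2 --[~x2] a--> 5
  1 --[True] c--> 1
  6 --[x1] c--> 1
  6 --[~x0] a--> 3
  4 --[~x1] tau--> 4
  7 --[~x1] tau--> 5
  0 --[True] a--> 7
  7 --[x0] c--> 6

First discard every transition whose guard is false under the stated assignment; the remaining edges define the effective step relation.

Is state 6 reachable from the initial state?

Answer: UNREACHABLE

Working:
After dropping false guards: 9 live edges.
L0 = {0}
L1 = {7}  cumulative {0,7}
L2 = {1}  cumulative {0,1,7}
Reach set: {0,1,7}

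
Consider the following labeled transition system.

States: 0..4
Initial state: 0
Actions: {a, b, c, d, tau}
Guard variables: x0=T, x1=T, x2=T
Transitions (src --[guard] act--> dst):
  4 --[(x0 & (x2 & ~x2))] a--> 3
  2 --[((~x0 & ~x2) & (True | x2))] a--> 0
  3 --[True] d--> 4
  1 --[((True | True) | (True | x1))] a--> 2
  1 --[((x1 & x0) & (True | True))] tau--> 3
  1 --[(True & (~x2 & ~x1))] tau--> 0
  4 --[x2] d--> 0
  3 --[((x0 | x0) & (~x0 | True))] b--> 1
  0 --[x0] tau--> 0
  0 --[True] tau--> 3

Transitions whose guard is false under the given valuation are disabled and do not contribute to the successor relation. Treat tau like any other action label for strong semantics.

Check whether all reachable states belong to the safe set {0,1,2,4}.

Inv-set: {0,1,2,4}
Reach set: {0,1,2,3,4}
  0: ✓
  1: ✓
  2: ✓
  3: VIOLATES
  4: ✓
witness against invariant: tau → 3

Answer: INVARIANT VIOLATED at state 3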